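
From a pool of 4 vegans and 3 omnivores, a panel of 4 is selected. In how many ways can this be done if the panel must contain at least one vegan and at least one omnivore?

34

Total 4-person selections from all 7: C(7,4) = 35.
Subtract selections that omit an entire group: no vegans → C(3,4) = 0; no omnivores → C(4,4) = 1.
Both groups omitted at once is impossible, so 35 − 1 = 34.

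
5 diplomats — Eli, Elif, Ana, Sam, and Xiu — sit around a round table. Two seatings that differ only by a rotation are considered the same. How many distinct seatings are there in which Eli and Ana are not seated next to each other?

Without the restriction there are (4)! = 24 seatings.
Seatings with Eli beside Ana: treat them as a block with 2 internal orders, giving 2 × (3)! = 12.
Subtracting, 24 − 12 = 12.

12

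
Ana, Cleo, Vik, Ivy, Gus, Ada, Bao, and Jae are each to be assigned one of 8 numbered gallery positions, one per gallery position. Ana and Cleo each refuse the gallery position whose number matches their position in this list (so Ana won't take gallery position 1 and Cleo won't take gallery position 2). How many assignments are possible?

30960

Let Aᵢ (for i ∈ {1, 2}) be the placements that put person i in their forbidden gallery position. Any j of these fix j positions, leaving (8−j)! ways to fill the rest, and there are C(2,j) ways to pick which j.
By inclusion–exclusion, the number of valid placements is Σ_{j=0}^{2} (−1)^j C(2,j)·(8−j)!.
Computing: 40320 − 10080 + 720 = 30960.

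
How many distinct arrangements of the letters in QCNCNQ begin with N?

30

Fix N in the first position and arrange the remaining 5 letters.
Those 5 letters have C appearing twice and Q appearing twice, giving (5)!/(2!·2!) = 30.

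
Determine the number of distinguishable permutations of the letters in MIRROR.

MIRROR has 6 letters with R appearing 3 times.
So there are 6! / (3!) = 120 distinguishable arrangements.

120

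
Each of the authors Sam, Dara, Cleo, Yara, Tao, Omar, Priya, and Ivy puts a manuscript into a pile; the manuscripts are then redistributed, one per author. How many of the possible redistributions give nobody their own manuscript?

Let Aᵢ be the assignments in which author i gets their own manuscript. We want the size of the complement of A₁∪…∪A_8.
By inclusion–exclusion this is Σ_{j=0}^{8} (−1)^j C(8,j)·(8−j)!.
Computing: 40320 − 40320 + 20160 − 6720 + 1680 − 336 + 56 − 8 + 1 = 14833.

14833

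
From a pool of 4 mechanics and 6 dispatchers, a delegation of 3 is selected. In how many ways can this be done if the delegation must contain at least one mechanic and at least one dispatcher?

With no constraint there are C(10,3) = 120 possible selections.
Selections missing a whole group: no mechanics → C(6,3) = 20; no dispatchers → C(4,3) = 4.
Both groups omitted at once is impossible, so 120 − 24 = 96.

96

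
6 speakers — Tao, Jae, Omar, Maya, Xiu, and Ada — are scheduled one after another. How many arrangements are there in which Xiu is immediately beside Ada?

240

Place the 4 others and the Xiu-Ada pair as 5 objects in a line; the pair has 2 internal arrangements.
So the count is 2·(5)! = 240.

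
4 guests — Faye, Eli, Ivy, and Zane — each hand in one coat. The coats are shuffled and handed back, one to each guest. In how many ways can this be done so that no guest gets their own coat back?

9

This is the derangement count D_4: permutations of 4 items with no fixed point.
By inclusion–exclusion this is Σ_{j=0}^{4} (−1)^j C(4,j)·(4−j)!.
Computing: 24 − 24 + 12 − 4 + 1 = 9.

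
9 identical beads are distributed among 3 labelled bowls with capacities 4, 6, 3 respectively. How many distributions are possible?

14

Without the upper bounds there are C(11,2) = 55 ways to split 9 among 3 bowls.
Subtract solutions that violate a single cap (substitute x_i' = x_i − (cap_i+1)): x_1 ≥ 5 gives C(6,2) = 15; x_2 ≥ 7 gives C(4,2) = 6; x_3 ≥ 4 gives C(7,2) = 21. Together 42.
Add back pairs where two caps are both exceeded: 0 + 1 + 0 = 1.
By inclusion–exclusion the count is 55 − 42 + 1 = 14.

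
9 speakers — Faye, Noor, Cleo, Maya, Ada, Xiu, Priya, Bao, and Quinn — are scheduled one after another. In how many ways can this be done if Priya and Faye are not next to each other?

282240

Of the 9! = 362880 arrangements, those with Priya and Faye adjacent number 2 × 8! = 80640 (treat the pair as a block with 2 internal orders).
So 362880 − 80640 = 282240 arrangements keep them apart.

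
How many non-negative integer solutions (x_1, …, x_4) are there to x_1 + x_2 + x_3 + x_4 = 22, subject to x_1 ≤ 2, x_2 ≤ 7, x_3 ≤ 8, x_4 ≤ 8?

By stars and bars, unrestricted non-negative solutions to x_1+…+x_4 = 22 number C(22+3,3) = 2300.
Subtract solutions that violate a single cap (substitute x_i' = x_i − (cap_i+1)): x_1 ≥ 3 gives C(22,3) = 1540; x_2 ≥ 8 gives C(17,3) = 680; x_3 ≥ 9 gives C(16,3) = 560; x_4 ≥ 9 gives C(16,3) = 560. Together 3340.
Add back pairs where two caps are both exceeded: 364 + 286 + 286 + 56 + 56 + 35 = 1083.
Subtract triples: 10 + 10 + 4 + 0 = 24.
By inclusion–exclusion the count is 2300 − 3340 + 1083 − 24 = 19.

19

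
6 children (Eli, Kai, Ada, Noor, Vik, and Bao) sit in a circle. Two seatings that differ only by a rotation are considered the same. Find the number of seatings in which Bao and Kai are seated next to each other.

Glue Bao and Kai into a block (2 internal orders). Seating 5 units around a circle gives (4)! arrangements.
So 2 × (4)! = 2 × 24 = 48.

48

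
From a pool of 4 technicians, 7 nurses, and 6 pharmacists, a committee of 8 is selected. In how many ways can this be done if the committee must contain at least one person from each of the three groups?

Unrestricted: C(17,8) = 24310 ways to pick any 8 of the 17.
Selections missing a whole group: no technicians → C(13,8) = 1287; no nurses → C(10,8) = 45; no pharmacists → C(11,8) = 165.
Add back selections omitting two groups (i.e. drawn from a single group): C(4,8) + C(7,8) + C(6,8) = 0.
By inclusion–exclusion: 24310 − 1497 + 0 = 22813.

22813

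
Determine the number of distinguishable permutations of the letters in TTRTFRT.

TTRTFRT has 7 letters with R appearing twice and T appearing 4 times.
Dividing 7! = 5040 by 4!·2! = 48 for the repeated letters gives 105.

105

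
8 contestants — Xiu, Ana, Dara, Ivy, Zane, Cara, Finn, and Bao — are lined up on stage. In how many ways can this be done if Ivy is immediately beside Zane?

10080

Place the 6 others and the Ivy-Zane pair as 7 objects in a line; the pair has 2 internal arrangements.
That gives 2 × 7! = 2 × 5040 = 10080.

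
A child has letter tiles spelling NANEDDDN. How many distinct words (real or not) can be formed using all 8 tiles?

The 8 letters of NANEDDDN have repeats: D appearing 3 times and N appearing 3 times.
So there are 8! / (3!·3!) = 1120 distinguishable arrangements.

1120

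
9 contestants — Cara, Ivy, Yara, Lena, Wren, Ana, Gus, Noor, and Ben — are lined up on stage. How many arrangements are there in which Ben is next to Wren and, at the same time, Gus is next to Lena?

Treat {Ben,Wren} as one block (2 orders) and {Gus,Lena} as another (2 orders).
That leaves 7 units to arrange: 2 × 2 × 7! = 4 × 5040 = 20160.

20160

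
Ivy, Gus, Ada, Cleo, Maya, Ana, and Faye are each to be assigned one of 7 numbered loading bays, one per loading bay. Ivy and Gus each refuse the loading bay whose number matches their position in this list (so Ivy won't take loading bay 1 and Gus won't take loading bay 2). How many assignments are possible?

Let Aᵢ (for i ∈ {1, 2}) be the placements that put person i in their forbidden loading bay. Any j of these fix j positions, leaving (7−j)! ways to fill the rest, and there are C(2,j) ways to pick which j.
By inclusion–exclusion, the number of valid placements is Σ_{j=0}^{2} (−1)^j C(2,j)·(7−j)!.
Computing: 5040 − 1440 + 120 = 3720.

3720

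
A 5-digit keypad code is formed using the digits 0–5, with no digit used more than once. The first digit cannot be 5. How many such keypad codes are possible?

The first digit has 6−1 = 5 choices (anything except 5).
The remaining 4 digits are filled from the other 5 symbols without repetition: 5 × 4 × 3 × 2 = 120.
Total: 5 × 120 = 600.

600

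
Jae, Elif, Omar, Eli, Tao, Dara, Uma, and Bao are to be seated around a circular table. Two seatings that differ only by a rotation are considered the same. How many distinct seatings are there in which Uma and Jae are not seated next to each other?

3600

All circular seatings of 8 people number (7)! = 5040.
Those with Uma next to Jae: fuse the pair into one unit and seat 7 units around a circle — 2·(6)! = 1440.
Subtracting, 5040 − 1440 = 3600.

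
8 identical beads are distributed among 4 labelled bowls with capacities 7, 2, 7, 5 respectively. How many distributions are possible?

97

By stars and bars, unrestricted non-negative solutions to x_1+…+x_4 = 8 number C(8+3,3) = 165.
Subtract solutions that violate a single cap (substitute x_i' = x_i − (cap_i+1)): x_1 ≥ 8 gives C(3,3) = 1; x_2 ≥ 3 gives C(8,3) = 56; x_3 ≥ 8 gives C(3,3) = 1; x_4 ≥ 6 gives C(5,3) = 10. Together 68.
No two caps can be exceeded simultaneously, so the pair terms are all 0.
By inclusion–exclusion the count is 165 − 68 + 0 = 97.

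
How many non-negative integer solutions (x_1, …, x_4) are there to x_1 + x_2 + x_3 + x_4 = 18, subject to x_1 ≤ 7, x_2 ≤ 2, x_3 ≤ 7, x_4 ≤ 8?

By stars and bars, unrestricted non-negative solutions to x_1+…+x_4 = 18 number C(18+3,3) = 1330.
Subtract solutions that violate a single cap (substitute x_i' = x_i − (cap_i+1)): x_1 ≥ 8 gives C(13,3) = 286; x_2 ≥ 3 gives C(18,3) = 816; x_3 ≥ 8 gives C(13,3) = 286; x_4 ≥ 9 gives C(12,3) = 220. Together 1608.
Add back pairs where two caps are both exceeded: 120 + 10 + 4 + 120 + 84 + 4 = 342.
By inclusion–exclusion the count is 1330 − 1608 + 342 = 64.

64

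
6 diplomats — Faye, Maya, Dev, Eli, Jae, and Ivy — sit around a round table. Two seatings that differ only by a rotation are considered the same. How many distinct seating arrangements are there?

120

Fix one person's seat to break rotational symmetry; the remaining 5 people can be arranged in (5)! = 120 ways.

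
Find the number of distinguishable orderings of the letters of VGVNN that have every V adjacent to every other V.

12

Treat the 2 copies of V as a single block. The multiset to arrange is then {VV, G, N, N}, 4 items in all.
That gives (4)!/(2!) = 12 arrangements.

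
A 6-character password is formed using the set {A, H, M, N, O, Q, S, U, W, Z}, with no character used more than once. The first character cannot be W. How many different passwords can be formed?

136080

The first character has 10−1 = 9 choices (anything except W).
The remaining 5 characters are filled from the other 9 symbols without repetition: 9 × 8 × 7 × 6 × 5 = 15120.
Total: 9 × 15120 = 136080.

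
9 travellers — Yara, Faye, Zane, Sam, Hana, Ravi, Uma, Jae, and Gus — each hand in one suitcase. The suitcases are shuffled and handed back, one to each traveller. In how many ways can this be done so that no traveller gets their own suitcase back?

This is the derangement count D_9: permutations of 9 items with no fixed point.
By inclusion–exclusion this is Σ_{j=0}^{9} (−1)^j C(9,j)·(9−j)!.
Computing: 362880 − 362880 + 181440 − 60480 + 15120 − 3024 + 504 − 72 + 9 − 1 = 133496.

133496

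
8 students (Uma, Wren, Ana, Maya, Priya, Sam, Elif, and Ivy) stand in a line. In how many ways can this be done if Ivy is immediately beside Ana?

Place the 6 others and the Ivy-Ana pair as 7 objects in a line; the pair has 2 internal arrangements.
That gives 2 × 7! = 2 × 5040 = 10080.

10080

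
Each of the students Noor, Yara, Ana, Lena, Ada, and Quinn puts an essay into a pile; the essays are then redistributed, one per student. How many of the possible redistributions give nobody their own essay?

265

This is the derangement count D_6: permutations of 6 items with no fixed point.
By inclusion–exclusion this is Σ_{j=0}^{6} (−1)^j C(6,j)·(6−j)!.
Computing: 720 − 720 + 360 − 120 + 30 − 6 + 1 = 265.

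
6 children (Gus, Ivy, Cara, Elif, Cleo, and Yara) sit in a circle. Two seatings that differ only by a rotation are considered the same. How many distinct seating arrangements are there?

120

Seat Gus anywhere (absorbing the rotational symmetry), then permute the other 5: (5)! = 120.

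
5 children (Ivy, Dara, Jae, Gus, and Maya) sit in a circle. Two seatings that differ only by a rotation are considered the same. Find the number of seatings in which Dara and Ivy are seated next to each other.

12

Treat {Dara, Ivy} as one unit (2 internal orders) and seat the resulting 4 units around the table: (3)! circular arrangements.
So 2 × (3)! = 2 × 6 = 12.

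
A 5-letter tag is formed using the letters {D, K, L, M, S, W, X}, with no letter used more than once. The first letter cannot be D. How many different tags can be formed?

2160

The first letter has 7−1 = 6 choices (anything except D).
The remaining 4 letters are filled from the other 6 symbols without repetition: 6 × 5 × 4 × 3 = 360.
Total: 6 × 360 = 2160.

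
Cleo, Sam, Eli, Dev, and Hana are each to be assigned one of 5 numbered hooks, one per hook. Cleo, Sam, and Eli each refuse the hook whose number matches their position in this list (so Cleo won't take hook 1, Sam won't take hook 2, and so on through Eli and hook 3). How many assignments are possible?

64

Let Aᵢ (for i ∈ {1, 2, 3}) be the placements that put person i in their forbidden hook. Any j of these fix j positions, leaving (5−j)! ways to fill the rest, and there are C(3,j) ways to pick which j.
By inclusion–exclusion, the number of valid placements is Σ_{j=0}^{3} (−1)^j C(3,j)·(5−j)!.
Computing: 120 − 72 + 18 − 2 = 64.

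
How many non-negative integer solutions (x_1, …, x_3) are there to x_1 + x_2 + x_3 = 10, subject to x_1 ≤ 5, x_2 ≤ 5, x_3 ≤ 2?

6

By stars and bars, unrestricted non-negative solutions to x_1+…+x_3 = 10 number C(10+2,2) = 66.
Subtract solutions that violate a single cap (substitute x_i' = x_i − (cap_i+1)): x_1 ≥ 6 gives C(6,2) = 15; x_2 ≥ 6 gives C(6,2) = 15; x_3 ≥ 3 gives C(9,2) = 36. Together 66.
Add back pairs where two caps are both exceeded: 0 + 3 + 3 = 6.
By inclusion–exclusion the count is 66 − 66 + 6 = 6.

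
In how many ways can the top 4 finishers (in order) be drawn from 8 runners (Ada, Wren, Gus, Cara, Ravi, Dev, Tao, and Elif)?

1680

This is an ordered selection of 4 from 8: P(8,4).
That gives 8 × 7 × 6 × 5 = 1680.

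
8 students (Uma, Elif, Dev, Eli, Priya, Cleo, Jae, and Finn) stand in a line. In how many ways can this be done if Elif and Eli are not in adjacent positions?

30240

There are 8! = 40320 arrangements in all. If Elif and Eli are adjacent, merging them into one block gives 2·(7)! = 10080 arrangements.
So 40320 − 10080 = 30240 arrangements keep them apart.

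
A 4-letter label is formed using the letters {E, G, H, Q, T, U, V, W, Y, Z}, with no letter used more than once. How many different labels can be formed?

This is a permutation of 4 out of 10: P(10,4) = 10!/6!.
10 × 9 × 8 × 7 = 5040.

5040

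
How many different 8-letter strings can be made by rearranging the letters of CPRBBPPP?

840

CPRBBPPP has 8 letters with B appearing twice and P appearing 4 times.
The number of distinct arrangements is 8!/(4!·2!) = 40320/48 = 840.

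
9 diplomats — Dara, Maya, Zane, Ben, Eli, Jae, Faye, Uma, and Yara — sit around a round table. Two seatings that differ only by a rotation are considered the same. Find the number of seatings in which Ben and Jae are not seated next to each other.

Without the restriction there are (8)! = 40320 seatings.
Those with Ben next to Jae: fuse the pair into one unit and seat 8 units around a circle — 2·(7)! = 10080.
Subtracting, 40320 − 10080 = 30240.

30240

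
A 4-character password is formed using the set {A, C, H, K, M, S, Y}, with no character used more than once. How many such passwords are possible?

Choose and order 4 of the 7 symbols: the first character has 7 options, the next 6, then 5, 4.
7 × 6 × 5 × 4 = 840.

840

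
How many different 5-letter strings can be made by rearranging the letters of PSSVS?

20

The 5 letters of PSSVS have repeats: S appearing 3 times.
So there are 5! / (3!) = 20 distinguishable arrangements.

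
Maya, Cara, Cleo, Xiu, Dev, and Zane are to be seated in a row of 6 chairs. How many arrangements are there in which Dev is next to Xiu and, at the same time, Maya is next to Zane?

96

Treat {Dev,Xiu} as one block (2 orders) and {Maya,Zane} as another (2 orders).
That leaves 4 units to arrange: 2 × 2 × 4! = 4 × 24 = 96.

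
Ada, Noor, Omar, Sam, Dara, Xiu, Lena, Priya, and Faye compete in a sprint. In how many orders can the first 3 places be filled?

504

This is an ordered selection of 3 from 9: P(9,3).
That gives 9 × 8 × 7 = 504.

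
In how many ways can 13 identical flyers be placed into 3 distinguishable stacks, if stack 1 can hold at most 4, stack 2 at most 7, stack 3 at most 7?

By stars and bars, unrestricted non-negative solutions to x_1+…+x_3 = 13 number C(13+2,2) = 105.
Subtract solutions that violate a single cap (substitute x_i' = x_i − (cap_i+1)): x_1 ≥ 5 gives C(10,2) = 45; x_2 ≥ 8 gives C(7,2) = 21; x_3 ≥ 8 gives C(7,2) = 21. Together 87.
Add back pairs where two caps are both exceeded: 1 + 1 + 0 = 2.
By inclusion–exclusion the count is 105 − 87 + 2 = 20.

20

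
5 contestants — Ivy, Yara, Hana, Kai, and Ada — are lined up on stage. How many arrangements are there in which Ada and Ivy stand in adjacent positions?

Treat {Ada, Ivy} as a single unit. There are 4 units to order, and the pair itself can be ordered 2 ways.
So the count is 2·(4)! = 48.

48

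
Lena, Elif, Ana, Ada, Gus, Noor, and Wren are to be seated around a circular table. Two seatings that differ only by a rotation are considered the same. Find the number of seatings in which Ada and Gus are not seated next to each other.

All circular seatings of 7 people number (6)! = 720.
Those with Ada next to Gus: fuse the pair into one unit and seat 6 units around a circle — 2·(5)! = 240.
Subtracting, 720 − 240 = 480.

480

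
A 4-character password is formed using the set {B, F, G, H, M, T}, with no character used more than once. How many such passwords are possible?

This is a permutation of 4 out of 6: P(6,4) = 6!/2!.
6 × 5 × 4 × 3 = 360.

360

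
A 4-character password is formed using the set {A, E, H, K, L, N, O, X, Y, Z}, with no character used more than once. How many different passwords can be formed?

5040

Choose and order 4 of the 10 symbols: the first character has 10 options, the next 9, then 8, 7.
10 × 9 × 8 × 7 = 5040.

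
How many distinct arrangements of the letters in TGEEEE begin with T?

Fix T in the first position and arrange the remaining 5 letters.
Those 5 letters have E appearing 4 times, giving (5)!/(4!) = 5.

5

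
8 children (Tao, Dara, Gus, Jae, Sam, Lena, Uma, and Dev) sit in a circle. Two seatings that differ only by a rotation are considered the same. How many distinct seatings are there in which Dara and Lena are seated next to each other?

Treat {Dara, Lena} as one unit (2 internal orders) and seat the resulting 7 units around the table: (6)! circular arrangements.
So 2 × (6)! = 2 × 720 = 1440.

1440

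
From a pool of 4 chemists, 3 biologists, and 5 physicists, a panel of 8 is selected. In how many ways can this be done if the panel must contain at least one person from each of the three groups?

485

Total 8-person selections from all 12: C(12,8) = 495.
Subtract selections that omit an entire group: no chemists → C(8,8) = 1; no biologists → C(9,8) = 9; no physicists → C(7,8) = 0.
Add back selections omitting two groups (i.e. drawn from a single group): C(4,8) + C(3,8) + C(5,8) = 0.
By inclusion–exclusion: 495 − 10 + 0 = 485.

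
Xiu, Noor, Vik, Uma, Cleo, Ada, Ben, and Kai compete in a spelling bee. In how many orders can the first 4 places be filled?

1680

There are 8 choices for 1st place, 7 for 2nd, and so on down to 5 for position 4.
That gives 8 × 7 × 6 × 5 = 1680.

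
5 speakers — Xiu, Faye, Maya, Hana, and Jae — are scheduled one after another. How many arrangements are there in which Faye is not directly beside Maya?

There are 5! = 120 arrangements in all. If Faye and Maya are adjacent, merging them into one block gives 2·(4)! = 48 arrangements.
Complementary counting: 120 − 48 = 72.

72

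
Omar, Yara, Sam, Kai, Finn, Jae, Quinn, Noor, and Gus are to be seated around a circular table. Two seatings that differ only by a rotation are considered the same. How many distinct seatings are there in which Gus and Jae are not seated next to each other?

30240

Without the restriction there are (8)! = 40320 seatings.
Those with Gus next to Jae: fuse the pair into one unit and seat 8 units around a circle — 2·(7)! = 10080.
Subtracting, 40320 − 10080 = 30240.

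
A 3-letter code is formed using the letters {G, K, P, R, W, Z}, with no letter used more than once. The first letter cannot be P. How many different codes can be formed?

The first letter has 6−1 = 5 choices (anything except P).
The remaining 2 letters are filled from the other 5 symbols without repetition: 5 × 4 = 20.
Total: 5 × 20 = 100.

100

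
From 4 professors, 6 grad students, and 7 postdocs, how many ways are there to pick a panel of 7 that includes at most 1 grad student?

Split by how many grad students are chosen (0 through 1).
Sum: C(6,0)·C(11,7) + C(6,1)·C(11,6) = 330 + 2772 = 3102.

3102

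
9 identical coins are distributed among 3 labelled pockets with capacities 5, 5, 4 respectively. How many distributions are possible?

20

By stars and bars, unrestricted non-negative solutions to x_1+…+x_3 = 9 number C(9+2,2) = 55.
Subtract solutions that violate a single cap (substitute x_i' = x_i − (cap_i+1)): x_1 ≥ 6 gives C(5,2) = 10; x_2 ≥ 6 gives C(5,2) = 10; x_3 ≥ 5 gives C(6,2) = 15. Together 35.
No two caps can be exceeded simultaneously, so the pair terms are all 0.
By inclusion–exclusion the count is 55 − 35 + 0 = 20.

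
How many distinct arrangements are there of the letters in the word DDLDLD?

The 6 letters of DDLDLD have repeats: D appearing 4 times and L appearing twice.
So there are 6! / (4!·2!) = 15 distinguishable arrangements.

15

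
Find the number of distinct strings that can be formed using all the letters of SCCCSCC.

SCCCSCC has 7 letters with C appearing 5 times and S appearing twice.
The number of distinct arrangements is 7!/(5!·2!) = 5040/240 = 21.

21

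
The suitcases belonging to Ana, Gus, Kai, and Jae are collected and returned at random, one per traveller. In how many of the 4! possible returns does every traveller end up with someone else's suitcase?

This is the derangement count D_4: permutations of 4 items with no fixed point.
By inclusion–exclusion this is Σ_{j=0}^{4} (−1)^j C(4,j)·(4−j)!.
Computing: 24 − 24 + 12 − 4 + 1 = 9.

9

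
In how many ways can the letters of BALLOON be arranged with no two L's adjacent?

900

Total arrangements of BALLOON: 7!/(2!·2!) = 1260.
If the two L's are adjacent, glue them into one block, leaving 6 items to arrange: (6)!/(2!) = 360 ways.
Subtracting, 1260 − 360 = 900 arrangements keep the L's apart.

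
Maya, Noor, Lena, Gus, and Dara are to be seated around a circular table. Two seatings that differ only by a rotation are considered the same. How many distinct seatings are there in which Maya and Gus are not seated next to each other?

12

Without the restriction there are (4)! = 24 seatings.
Those with Maya next to Gus: fuse the pair into one unit and seat 4 units around a circle — 2·(3)! = 12.
Subtracting, 24 − 12 = 12.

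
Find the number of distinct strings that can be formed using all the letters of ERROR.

20

Letter multiplicities in ERROR: E×1, O×1, R×3.
So there are 5! / (3!) = 20 distinguishable arrangements.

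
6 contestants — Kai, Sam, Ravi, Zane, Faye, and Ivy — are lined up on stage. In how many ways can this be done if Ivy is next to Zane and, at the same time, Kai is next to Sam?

96

Treat {Ivy,Zane} as one block (2 orders) and {Kai,Sam} as another (2 orders).
That leaves 4 units to arrange: 2 × 2 × 4! = 4 × 24 = 96.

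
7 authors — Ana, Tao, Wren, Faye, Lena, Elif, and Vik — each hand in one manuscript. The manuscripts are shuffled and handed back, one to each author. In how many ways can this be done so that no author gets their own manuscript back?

1854

Count assignments avoiding every fixed point. For any j of the 7 authors fixed to their own manuscript, the other 7−j can be arranged in (7−j)! ways.
By inclusion–exclusion this is Σ_{j=0}^{7} (−1)^j C(7,j)·(7−j)!.
Computing: 5040 − 5040 + 2520 − 840 + 210 − 42 + 7 − 1 = 1854.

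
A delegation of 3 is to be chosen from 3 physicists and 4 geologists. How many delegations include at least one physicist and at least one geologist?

30

Total 3-person selections from all 7: C(7,3) = 35.
Subtract selections that omit an entire group: no physicists → C(4,3) = 4; no geologists → C(3,3) = 1.
Both groups omitted at once is impossible, so 35 − 5 = 30.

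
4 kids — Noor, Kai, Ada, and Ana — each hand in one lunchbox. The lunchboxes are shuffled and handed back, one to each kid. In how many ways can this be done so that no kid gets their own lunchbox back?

9

Count assignments avoiding every fixed point. For any j of the 4 kids fixed to their own lunchbox, the other 4−j can be arranged in (4−j)! ways.
By inclusion–exclusion this is Σ_{j=0}^{4} (−1)^j C(4,j)·(4−j)!.
Computing: 24 − 24 + 12 − 4 + 1 = 9.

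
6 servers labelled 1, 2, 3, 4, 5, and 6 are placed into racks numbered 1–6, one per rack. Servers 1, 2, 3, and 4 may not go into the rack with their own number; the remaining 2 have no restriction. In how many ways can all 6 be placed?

Let Aᵢ (for 1 ≤ i ≤ 4) be the placements that put server i in its forbidden rack. Any j of these fix j positions, leaving (6−j)! ways to fill the rest, and there are C(4,j) ways to pick which j.
By inclusion–exclusion, the number of valid placements is Σ_{j=0}^{4} (−1)^j C(4,j)·(6−j)!.
Computing: 720 − 480 + 144 − 24 + 2 = 362.

362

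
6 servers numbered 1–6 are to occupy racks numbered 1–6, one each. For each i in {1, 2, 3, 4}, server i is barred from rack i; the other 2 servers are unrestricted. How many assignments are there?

362

Let Aᵢ (for 1 ≤ i ≤ 4) be the placements that put server i in its forbidden rack. Any j of these fix j positions, leaving (6−j)! ways to fill the rest, and there are C(4,j) ways to pick which j.
By inclusion–exclusion, the number of valid placements is Σ_{j=0}^{4} (−1)^j C(4,j)·(6−j)!.
Computing: 720 − 480 + 144 − 24 + 2 = 362.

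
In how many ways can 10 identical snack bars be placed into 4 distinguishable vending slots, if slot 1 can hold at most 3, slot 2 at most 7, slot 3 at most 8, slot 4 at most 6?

Ignoring the caps, the number of non-negative solutions to x_1+…+x_4 = 10 is C(13,3) = 286.
Subtract solutions that violate a single cap (substitute x_i' = x_i − (cap_i+1)): x_1 ≥ 4 gives C(9,3) = 84; x_2 ≥ 8 gives C(5,3) = 10; x_3 ≥ 9 gives C(4,3) = 4; x_4 ≥ 7 gives C(6,3) = 20. Together 118.
No two caps can be exceeded simultaneously, so the pair terms are all 0.
By inclusion–exclusion the count is 286 − 118 + 0 = 168.

168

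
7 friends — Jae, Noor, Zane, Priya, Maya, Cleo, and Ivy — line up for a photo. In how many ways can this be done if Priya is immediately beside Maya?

1440

Place the 5 others and the Priya-Maya pair as 6 objects in a line; the pair has 2 internal arrangements.
So the count is 2·(6)! = 1440.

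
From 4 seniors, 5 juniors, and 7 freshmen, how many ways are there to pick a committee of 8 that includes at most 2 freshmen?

2025

Split by how many freshmen are chosen (0 through 2).
Sum: C(7,0)·C(9,8) + C(7,1)·C(9,7) + C(7,2)·C(9,6) = 9 + 252 + 1764 = 2025.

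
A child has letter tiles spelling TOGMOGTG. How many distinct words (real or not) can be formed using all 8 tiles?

Letter multiplicities in TOGMOGTG: G×3, M×1, O×2, T×2.
The number of distinct arrangements is 8!/(3!·2!·2!) = 40320/24 = 1680.

1680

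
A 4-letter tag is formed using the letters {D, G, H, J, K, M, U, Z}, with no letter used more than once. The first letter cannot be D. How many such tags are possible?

The first letter has 8−1 = 7 choices (anything except D).
The remaining 3 letters are filled from the other 7 symbols without repetition: 7 × 6 × 5 = 210.
Total: 7 × 210 = 1470.

1470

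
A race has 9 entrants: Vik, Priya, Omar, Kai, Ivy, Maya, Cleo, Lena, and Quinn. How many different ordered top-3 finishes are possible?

There are 9 choices for 1st place, 8 for 2nd, and 7 for 3rd.
That gives 9 × 8 × 7 = 504.

504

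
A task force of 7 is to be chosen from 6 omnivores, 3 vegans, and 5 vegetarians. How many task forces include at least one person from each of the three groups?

3058

Total 7-person selections from all 14: C(14,7) = 3432.
Subtract selections that omit an entire group: no omnivores → C(8,7) = 8; no vegans → C(11,7) = 330; no vegetarians → C(9,7) = 36.
Add back selections omitting two groups (i.e. drawn from a single group): C(6,7) + C(3,7) + C(5,7) = 0.
By inclusion–exclusion: 3432 − 374 + 0 = 3058.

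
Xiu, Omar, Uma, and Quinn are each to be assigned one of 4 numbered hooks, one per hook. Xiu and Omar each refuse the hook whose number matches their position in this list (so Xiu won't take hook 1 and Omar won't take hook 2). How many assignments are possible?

Let Aᵢ (for i ∈ {1, 2}) be the placements that put person i in their forbidden hook. Any j of these fix j positions, leaving (4−j)! ways to fill the rest, and there are C(2,j) ways to pick which j.
By inclusion–exclusion, the number of valid placements is Σ_{j=0}^{2} (−1)^j C(2,j)·(4−j)!.
Computing: 24 − 12 + 2 = 14.

14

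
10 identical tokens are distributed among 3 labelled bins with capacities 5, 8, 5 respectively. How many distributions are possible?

Without the upper bounds there are C(12,2) = 66 ways to split 10 among 3 bins.
Subtract solutions that violate a single cap (substitute x_i' = x_i − (cap_i+1)): x_1 ≥ 6 gives C(6,2) = 15; x_2 ≥ 9 gives C(3,2) = 3; x_3 ≥ 6 gives C(6,2) = 15. Together 33.
No two caps can be exceeded simultaneously, so the pair terms are all 0.
By inclusion–exclusion the count is 66 − 33 + 0 = 33.

33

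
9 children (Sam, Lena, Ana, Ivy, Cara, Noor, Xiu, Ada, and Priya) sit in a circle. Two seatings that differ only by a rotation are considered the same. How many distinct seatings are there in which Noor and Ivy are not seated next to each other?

All circular seatings of 9 people number (8)! = 40320.
Seatings with Noor beside Ivy: treat them as a block with 2 internal orders, giving 2 × (7)! = 10080.
Subtracting, 40320 − 10080 = 30240.

30240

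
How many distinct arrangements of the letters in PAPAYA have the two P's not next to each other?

There are 6!/(3!·2!) = 60 arrangements of PAPAYA in total.
Arrangements with the P's together: treat PP as one letter, giving (5)!/(3!) = 20.
Hence 60 − 20 = 40.

40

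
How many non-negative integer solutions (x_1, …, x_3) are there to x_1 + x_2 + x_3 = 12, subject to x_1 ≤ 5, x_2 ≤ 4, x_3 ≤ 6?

Ignoring the caps, the number of non-negative solutions to x_1+…+x_3 = 12 is C(14,2) = 91.
Subtract solutions that violate a single cap (substitute x_i' = x_i − (cap_i+1)): x_1 ≥ 6 gives C(8,2) = 28; x_2 ≥ 5 gives C(9,2) = 36; x_3 ≥ 7 gives C(7,2) = 21. Together 85.
Add back pairs where two caps are both exceeded: 3 + 0 + 1 = 4.
By inclusion–exclusion the count is 91 − 85 + 4 = 10.

10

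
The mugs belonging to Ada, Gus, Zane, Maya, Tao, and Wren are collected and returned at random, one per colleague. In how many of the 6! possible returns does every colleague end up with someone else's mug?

265

Count assignments avoiding every fixed point. For any j of the 6 colleagues fixed to their own mug, the other 6−j can be arranged in (6−j)! ways.
By inclusion–exclusion this is Σ_{j=0}^{6} (−1)^j C(6,j)·(6−j)!.
Computing: 720 − 720 + 360 − 120 + 30 − 6 + 1 = 265.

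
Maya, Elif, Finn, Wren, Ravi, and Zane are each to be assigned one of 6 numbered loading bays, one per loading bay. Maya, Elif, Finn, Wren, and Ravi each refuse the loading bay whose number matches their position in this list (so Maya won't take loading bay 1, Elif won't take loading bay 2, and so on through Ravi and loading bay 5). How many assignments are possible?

Let Aᵢ (for 1 ≤ i ≤ 5) be the placements that put person i in their forbidden loading bay. Any j of these fix j positions, leaving (6−j)! ways to fill the rest, and there are C(5,j) ways to pick which j.
By inclusion–exclusion, the number of valid placements is Σ_{j=0}^{5} (−1)^j C(5,j)·(6−j)!.
Computing: 720 − 600 + 240 − 60 + 10 − 1 = 309.

309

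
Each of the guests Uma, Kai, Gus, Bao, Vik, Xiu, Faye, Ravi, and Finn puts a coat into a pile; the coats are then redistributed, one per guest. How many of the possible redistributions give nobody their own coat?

This is the derangement count D_9: permutations of 9 items with no fixed point.
By inclusion–exclusion this is Σ_{j=0}^{9} (−1)^j C(9,j)·(9−j)!.
Computing: 362880 − 362880 + 181440 − 60480 + 15120 − 3024 + 504 − 72 + 9 − 1 = 133496.

133496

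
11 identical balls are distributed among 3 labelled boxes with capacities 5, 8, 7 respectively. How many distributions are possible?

41

Ignoring the caps, the number of non-negative solutions to x_1+…+x_3 = 11 is C(13,2) = 78.
Subtract solutions that violate a single cap (substitute x_i' = x_i − (cap_i+1)): x_1 ≥ 6 gives C(7,2) = 21; x_2 ≥ 9 gives C(4,2) = 6; x_3 ≥ 8 gives C(5,2) = 10. Together 37.
No two caps can be exceeded simultaneously, so the pair terms are all 0.
By inclusion–exclusion the count is 78 − 37 + 0 = 41.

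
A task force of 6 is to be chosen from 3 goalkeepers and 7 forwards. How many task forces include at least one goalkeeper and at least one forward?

With no constraint there are C(10,6) = 210 possible selections.
Selections missing a whole group: no goalkeepers → C(7,6) = 7; no forwards → C(3,6) = 0.
Both groups omitted at once is impossible, so 210 − 7 = 203.

203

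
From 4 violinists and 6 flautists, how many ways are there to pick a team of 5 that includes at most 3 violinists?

Split by how many violinists are chosen (0 through 3).
Sum: C(4,0)·C(6,5) + C(4,1)·C(6,4) + C(4,2)·C(6,3) + C(4,3)·C(6,2) = 6 + 60 + 120 + 60 = 246.

246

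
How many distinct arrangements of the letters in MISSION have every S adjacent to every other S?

Treat the 2 copies of S as a single block. The multiset to arrange is then {SS, I, I, M, N, O}, 6 items in all.
That gives (6)!/(2!) = 360 arrangements.

360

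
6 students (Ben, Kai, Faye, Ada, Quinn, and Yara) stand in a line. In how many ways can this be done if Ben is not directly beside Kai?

Of the 6! = 720 arrangements, those with Ben and Kai adjacent number 2 × 5! = 240 (treat the pair as a block with 2 internal orders).
So 720 − 240 = 480 arrangements keep them apart.

480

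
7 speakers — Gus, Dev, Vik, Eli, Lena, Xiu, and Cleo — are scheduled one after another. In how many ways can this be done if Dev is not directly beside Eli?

There are 7! = 5040 arrangements in all. If Dev and Eli are adjacent, merging them into one block gives 2·(6)! = 1440 arrangements.
So 5040 − 1440 = 3600 arrangements keep them apart.

3600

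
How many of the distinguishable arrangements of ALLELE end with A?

Fix A in the last position and arrange the remaining 5 letters.
Those 5 letters have E appearing twice and L appearing 3 times, giving (5)!/(3!·2!) = 10.

10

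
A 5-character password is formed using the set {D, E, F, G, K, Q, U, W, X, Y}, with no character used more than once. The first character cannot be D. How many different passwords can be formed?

The first character has 10−1 = 9 choices (anything except D).
The remaining 4 characters are filled from the other 9 symbols without repetition: 9 × 8 × 7 × 6 = 3024.
Total: 9 × 3024 = 27216.

27216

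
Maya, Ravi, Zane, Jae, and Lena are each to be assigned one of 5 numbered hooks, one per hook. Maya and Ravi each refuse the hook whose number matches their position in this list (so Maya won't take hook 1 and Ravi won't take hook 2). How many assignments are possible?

Let Aᵢ (for i ∈ {1, 2}) be the placements that put person i in their forbidden hook. Any j of these fix j positions, leaving (5−j)! ways to fill the rest, and there are C(2,j) ways to pick which j.
By inclusion–exclusion, the number of valid placements is Σ_{j=0}^{2} (−1)^j C(2,j)·(5−j)!.
Computing: 120 − 48 + 6 = 78.

78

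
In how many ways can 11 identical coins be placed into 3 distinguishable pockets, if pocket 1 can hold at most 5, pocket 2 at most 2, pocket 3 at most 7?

Ignoring the caps, the number of non-negative solutions to x_1+…+x_3 = 11 is C(13,2) = 78.
Subtract solutions that violate a single cap (substitute x_i' = x_i − (cap_i+1)): x_1 ≥ 6 gives C(7,2) = 21; x_2 ≥ 3 gives C(10,2) = 45; x_3 ≥ 8 gives C(5,2) = 10. Together 76.
Add back pairs where two caps are both exceeded: 6 + 0 + 1 = 7.
By inclusion–exclusion the count is 78 − 76 + 7 = 9.

9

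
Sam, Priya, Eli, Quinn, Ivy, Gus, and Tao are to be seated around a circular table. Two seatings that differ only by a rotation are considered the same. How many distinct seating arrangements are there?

Around a circle, 7 distinct people have 7!/7 = (6)! = 720 rotationally distinct seatings.

720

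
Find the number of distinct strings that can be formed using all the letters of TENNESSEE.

3780

TENNESSEE has 9 letters with E appearing 4 times, N appearing twice, and S appearing twice.
Dividing 9! = 362880 by 4!·2!·2! = 96 for the repeated letters gives 3780.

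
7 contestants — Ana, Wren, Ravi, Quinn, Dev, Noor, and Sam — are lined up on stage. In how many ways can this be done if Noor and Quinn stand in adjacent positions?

1440

Place the 5 others and the Noor-Quinn pair as 6 objects in a line; the pair has 2 internal arrangements.
That gives 2 × 6! = 2 × 720 = 1440.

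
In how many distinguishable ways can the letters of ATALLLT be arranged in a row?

Letter multiplicities in ATALLLT: A×2, L×3, T×2.
Dividing 7! = 5040 by 3!·2!·2! = 24 for the repeated letters gives 210.

210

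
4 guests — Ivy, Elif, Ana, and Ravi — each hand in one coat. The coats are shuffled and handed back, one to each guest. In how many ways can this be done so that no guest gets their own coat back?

9

Count assignments avoiding every fixed point. For any j of the 4 guests fixed to their own coat, the other 4−j can be arranged in (4−j)! ways.
By inclusion–exclusion this is Σ_{j=0}^{4} (−1)^j C(4,j)·(4−j)!.
Computing: 24 − 24 + 12 − 4 + 1 = 9.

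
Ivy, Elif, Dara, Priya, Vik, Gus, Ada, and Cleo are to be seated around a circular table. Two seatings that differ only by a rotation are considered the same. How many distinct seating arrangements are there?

Around a circle, 8 distinct people have 8!/8 = (7)! = 5040 rotationally distinct seatings.

5040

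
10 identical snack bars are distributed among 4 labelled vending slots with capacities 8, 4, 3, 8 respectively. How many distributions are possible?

142

Without the upper bounds there are C(13,3) = 286 ways to split 10 among 4 vending slots.
Subtract solutions that violate a single cap (substitute x_i' = x_i − (cap_i+1)): x_1 ≥ 9 gives C(4,3) = 4; x_2 ≥ 5 gives C(8,3) = 56; x_3 ≥ 4 gives C(9,3) = 84; x_4 ≥ 9 gives C(4,3) = 4. Together 148.
Add back pairs where two caps are both exceeded: 0 + 0 + 0 + 4 + 0 + 0 = 4.
By inclusion–exclusion the count is 286 − 148 + 4 = 142.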